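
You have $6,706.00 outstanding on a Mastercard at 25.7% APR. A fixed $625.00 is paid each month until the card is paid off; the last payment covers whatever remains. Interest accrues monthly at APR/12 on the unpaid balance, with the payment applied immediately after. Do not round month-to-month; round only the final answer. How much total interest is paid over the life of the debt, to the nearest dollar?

Monthly rate r = 25.7%/12 = 2.14167% = 0.0214167.
Payoff takes n = ⌈−ln(1 − rB₀/P)/ln(1+r)⌉ = ⌈12.321⌉ = 13 payments; the last is $202.25.
Total paid = 12·$625.00 + $202.25 = $7,702.25.
Total interest = total paid − principal = $7,702.25 − $6,706.00 = $996.25.

$996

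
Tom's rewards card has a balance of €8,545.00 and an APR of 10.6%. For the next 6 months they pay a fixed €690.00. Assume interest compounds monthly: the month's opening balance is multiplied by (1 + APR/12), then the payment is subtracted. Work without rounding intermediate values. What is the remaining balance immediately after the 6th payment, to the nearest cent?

€4,775.50

Monthly rate r = 10.6%/12 = 0.883333% = 0.00883333.
Each month: B ← B·(1+r) − €690.00.
Month 1: interest €75.48; balance after payment €7,930.48.
Month 2: interest €70.05; balance after payment €7,310.53.
Month 3: interest €64.58; balance after payment €6,685.11.
Month 4: interest €59.05; balance after payment €6,054.16.
Month 5: interest €53.48; balance after payment €5,417.64.
Month 6: interest €47.86; balance after payment €4,775.50.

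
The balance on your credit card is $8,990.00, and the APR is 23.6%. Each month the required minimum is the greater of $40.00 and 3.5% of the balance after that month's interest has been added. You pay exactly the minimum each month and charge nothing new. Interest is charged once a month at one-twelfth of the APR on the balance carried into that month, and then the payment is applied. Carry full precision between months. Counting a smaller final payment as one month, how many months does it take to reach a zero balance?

171 months

Monthly rate r = 23.6%/12 = 1.96667% = 0.0196667.
While 3.5% of the post-interest balance exceeds $40.00, each month B ← (B·(1+r))·(1 − 0.035), i.e. B shrinks by the factor (1+r)·0.965 = 0.98398.
This holds for months 1–129. Entering month 130 the balance is $1,119.16; 3.5% of the post-interest balance is now below $40.00, so the flat $40.00 minimum applies from here.
From month 130 a fixed $40.00 at rate r clears $1,119.16 in 42 more payments. Total: 129 + 42 = 171 months.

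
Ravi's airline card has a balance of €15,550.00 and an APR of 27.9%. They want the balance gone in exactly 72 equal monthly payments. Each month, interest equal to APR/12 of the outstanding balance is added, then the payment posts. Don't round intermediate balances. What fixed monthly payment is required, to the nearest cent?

Monthly rate r = 27.9%/12 = 2.325% = 0.02325.
Level-payment amortization: P = B₀·r / (1 − (1+r)^(−n)) = 15550.00·0.02325 / (1 − 1.02325^(−72)).
Denominator 1 − (1+r)^(−72) = 0.808876645.
P = 361.538 / 0.808876645 ≈ 446.96.

€446.96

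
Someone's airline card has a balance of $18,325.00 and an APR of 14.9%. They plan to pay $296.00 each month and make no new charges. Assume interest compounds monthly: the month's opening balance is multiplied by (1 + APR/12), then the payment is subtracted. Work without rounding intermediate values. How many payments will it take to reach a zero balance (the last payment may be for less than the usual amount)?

Monthly rate r = 14.9%/12 = 1.24167% = 0.0124167.
Recurrence: B ← B·(1+r) − $296.00.
Month 1: interest $227.54; balance after payment $18,256.54.
Month 2: interest $226.69; balance after payment $18,187.22.
Closed form: n = −ln(1 − rB₀/P)/ln(1+r) = −ln(0.2313)/ln(1.01242) ≈ 118.640, so the balance reaches zero during payment 119.

119 payments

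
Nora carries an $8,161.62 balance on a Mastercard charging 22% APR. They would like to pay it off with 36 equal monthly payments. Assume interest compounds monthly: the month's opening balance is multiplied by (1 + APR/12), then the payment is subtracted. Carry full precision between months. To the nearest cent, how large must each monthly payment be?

$311.70

Monthly rate r = 22%/12 = 1.83333% = 0.0183333.
Level-payment amortization: P = B₀·r / (1 − (1+r)^(−n)) = 8161.62·0.0183333 / (1 − 1.01833^(−36)).
Denominator 1 − (1+r)^(−36) = 0.480050165.
P = 149.63 / 0.480050165 ≈ 311.70.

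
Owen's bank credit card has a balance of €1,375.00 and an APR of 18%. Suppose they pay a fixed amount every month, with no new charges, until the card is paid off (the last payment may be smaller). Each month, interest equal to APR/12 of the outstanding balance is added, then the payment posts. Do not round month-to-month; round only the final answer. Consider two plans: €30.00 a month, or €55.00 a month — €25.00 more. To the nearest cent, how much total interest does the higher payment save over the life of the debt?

Monthly rate r = 18%/12 = 1.5% = 0.015.
At €30.00/mo: n = ⌈−ln(1 − rB₀/P)/ln(1+r)⌉ = 79 payments (last €3.73); total interest = total paid − €1,375.00 = €968.73.
At €55.00/mo: 32 payments (last €31.34); total interest €361.34.
Interest saved = €968.73 − €361.34 = €607.39.

€607.39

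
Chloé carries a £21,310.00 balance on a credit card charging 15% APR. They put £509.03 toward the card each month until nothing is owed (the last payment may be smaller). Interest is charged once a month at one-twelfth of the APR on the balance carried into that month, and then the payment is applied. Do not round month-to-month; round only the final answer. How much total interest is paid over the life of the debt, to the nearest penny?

£9,048.75

Monthly rate r = 15%/12 = 1.25% = 0.0125.
Payoff takes n = ⌈−ln(1 − rB₀/P)/ln(1+r)⌉ = ⌈59.639⌉ = 60 payments; the last is £325.98.
Total paid = 59·£509.03 + £325.98 = £30,358.75.
Total interest = total paid − principal = £30,358.75 − £21,310.00 = £9,048.75.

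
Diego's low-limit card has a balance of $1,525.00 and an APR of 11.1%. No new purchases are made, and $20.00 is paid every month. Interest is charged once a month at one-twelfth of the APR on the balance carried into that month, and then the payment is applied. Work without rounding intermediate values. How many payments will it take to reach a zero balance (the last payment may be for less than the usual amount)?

133 months

Monthly rate r = 11.1%/12 = 0.925% = 0.00925.
Recurrence: B ← B·(1+r) − $20.00.
Month 1: interest $14.11; balance after payment $1,519.11.
Month 2: interest $14.05; balance after payment $1,513.16.
Closed form: n = −ln(1 − rB₀/P)/ln(1+r) = −ln(0.29469)/ln(1.00925) ≈ 132.701, so the balance reaches zero during payment 133.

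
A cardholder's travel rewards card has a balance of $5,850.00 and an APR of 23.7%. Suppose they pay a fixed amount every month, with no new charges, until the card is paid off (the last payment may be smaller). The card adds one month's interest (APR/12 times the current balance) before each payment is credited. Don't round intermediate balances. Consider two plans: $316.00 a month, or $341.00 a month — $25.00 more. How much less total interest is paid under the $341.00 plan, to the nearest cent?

Monthly rate r = 23.7%/12 = 1.975% = 0.01975.
At $316.00/mo: n = ⌈−ln(1 − rB₀/P)/ln(1+r)⌉ = 24 payments (last $86.12); total interest = total paid − $5,850.00 = $1,504.12.
At $341.00/mo: 22 payments (last $53.11); total interest $1,364.11.
Interest saved = $1,504.12 − $1,364.11 = $140.01.

$140.01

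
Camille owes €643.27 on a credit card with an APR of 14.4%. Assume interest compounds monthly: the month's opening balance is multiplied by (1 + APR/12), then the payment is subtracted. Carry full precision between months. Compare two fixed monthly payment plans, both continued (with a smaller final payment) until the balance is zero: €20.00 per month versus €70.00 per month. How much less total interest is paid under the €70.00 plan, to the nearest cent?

Monthly rate r = 14.4%/12 = 1.2% = 0.012.
At €20.00/mo: n = ⌈−ln(1 − rB₀/P)/ln(1+r)⌉ = 41 payments (last €17.71); total interest = total paid − €643.27 = €174.44.
At €70.00/mo: 10 payments (last €55.73); total interest €42.46.
Interest saved = €174.44 − €42.46 = €131.98.

€131.98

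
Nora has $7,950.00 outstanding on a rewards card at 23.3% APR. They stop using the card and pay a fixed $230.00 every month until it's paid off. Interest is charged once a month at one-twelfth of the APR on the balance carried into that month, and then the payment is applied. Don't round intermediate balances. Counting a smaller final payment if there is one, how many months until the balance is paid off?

Monthly rate r = 23.3%/12 = 1.94167% = 0.0194167.
Recurrence: B ← B·(1+r) − $230.00.
Month 1: interest $154.36; balance after payment $7,874.36.
Month 2: interest $152.89; balance after payment $7,797.26.
Closed form: n = −ln(1 − rB₀/P)/ln(1+r) = −ln(0.32886)/ln(1.01942) ≈ 57.831, so the balance reaches zero during payment 58.

58 payments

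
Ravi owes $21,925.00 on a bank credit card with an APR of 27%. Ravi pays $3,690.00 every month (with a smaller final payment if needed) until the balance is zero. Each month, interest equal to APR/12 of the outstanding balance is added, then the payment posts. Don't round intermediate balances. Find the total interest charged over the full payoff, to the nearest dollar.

$1,885

Monthly rate r = 27%/12 = 2.25% = 0.0225.
Payoff takes n = ⌈−ln(1 − rB₀/P)/ln(1+r)⌉ = ⌈6.450⌉ = 7 payments; the last is $1,669.82.
Total paid = 6·$3,690.00 + $1,669.82 = $23,809.82.
Total interest = total paid − principal = $23,809.82 − $21,925.00 = $1,884.82.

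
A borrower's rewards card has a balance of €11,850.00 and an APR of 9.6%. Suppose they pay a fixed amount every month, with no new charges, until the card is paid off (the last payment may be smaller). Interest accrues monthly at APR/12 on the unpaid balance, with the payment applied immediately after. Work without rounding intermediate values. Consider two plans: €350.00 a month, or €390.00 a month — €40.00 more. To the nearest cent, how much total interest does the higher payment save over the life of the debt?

€244.65

Monthly rate r = 9.6%/12 = 0.8% = 0.008.
At €350.00/mo: n = ⌈−ln(1 − rB₀/P)/ln(1+r)⌉ = 40 payments (last €225.52); total interest = total paid − €11,850.00 = €2,025.52.
At €390.00/mo: 35 payments (last €370.87); total interest €1,780.87.
Interest saved = €2,025.52 − €1,780.87 = €244.65.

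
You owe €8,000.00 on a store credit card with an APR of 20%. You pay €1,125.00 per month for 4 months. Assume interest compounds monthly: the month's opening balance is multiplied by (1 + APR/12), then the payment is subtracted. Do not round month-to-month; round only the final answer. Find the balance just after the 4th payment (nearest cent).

€3,933.06

Monthly rate r = 20%/12 = 1.66667% = 0.0166667.
Each month: B ← B·(1+r) − €1,125.00.
Month 1: interest €133.33; balance after payment €7,008.33.
Month 2: interest €116.81; balance after payment €6,000.14.
Month 3: interest €100.00; balance after payment €4,975.14.
Month 4: interest €82.92; balance after payment €3,933.06.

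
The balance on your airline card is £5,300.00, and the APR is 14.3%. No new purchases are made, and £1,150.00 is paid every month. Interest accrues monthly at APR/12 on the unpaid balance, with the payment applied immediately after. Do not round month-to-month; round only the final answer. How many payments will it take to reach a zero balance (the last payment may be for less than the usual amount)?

Monthly rate r = 14.3%/12 = 1.19167% = 0.0119167.
Recurrence: B ← B·(1+r) − £1,150.00.
Month 1: interest £63.16; balance after payment £4,213.16.
Month 2: interest £50.21; balance after payment £3,113.37.
Month 3: interest £37.10; balance after payment £2,000.47.
Month 4: interest £23.84; balance after payment £874.30.
Month 5: interest £10.42; balance after payment £0.00.

5 months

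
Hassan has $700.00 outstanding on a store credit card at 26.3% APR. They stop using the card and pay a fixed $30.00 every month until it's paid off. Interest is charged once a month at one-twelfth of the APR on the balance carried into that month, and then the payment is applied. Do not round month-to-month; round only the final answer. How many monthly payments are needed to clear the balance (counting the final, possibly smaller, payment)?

Monthly rate r = 26.3%/12 = 2.19167% = 0.0219167.
Recurrence: B ← B·(1+r) − $30.00.
Month 1: interest $15.34; balance after payment $685.34.
Month 2: interest $15.02; balance after payment $670.36.
Closed form: n = −ln(1 − rB₀/P)/ln(1+r) = −ln(0.48861)/ln(1.02192) ≈ 33.035, so the balance reaches zero during payment 34.

34 months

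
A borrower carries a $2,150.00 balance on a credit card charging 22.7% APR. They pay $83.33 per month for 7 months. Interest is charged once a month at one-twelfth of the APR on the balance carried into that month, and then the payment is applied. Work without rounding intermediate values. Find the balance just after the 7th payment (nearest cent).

Monthly rate r = 22.7%/12 = 1.89167% = 0.0189167.
Each month: B ← B·(1+r) − $83.33.
Month 1: interest $40.67; balance after payment $2,107.34.
Month 2: interest $39.86; balance after payment $2,063.87.
Month 3: interest $39.04; balance after payment $2,019.59.
Month 4: interest $38.20; balance after payment $1,974.46.
Month 5: interest $37.35; balance after payment $1,928.48.
Month 6: interest $36.48; balance after payment $1,881.63.
Month 7: interest $35.59; balance after payment $1,833.89.

$1,833.89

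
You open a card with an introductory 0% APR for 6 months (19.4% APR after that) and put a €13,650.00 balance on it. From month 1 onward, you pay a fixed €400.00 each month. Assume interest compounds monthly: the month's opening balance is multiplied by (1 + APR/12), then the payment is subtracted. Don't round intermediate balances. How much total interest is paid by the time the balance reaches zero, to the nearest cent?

Promo months 1–6 at r₀ = 0%/12 = 0; months 7+ at r₁ = 19.4%/12 = 0.0161667.
After month 6 (no interest yet): B = €13,650.00 − 6·€400.00 = €11,250.00.
Then at r₁ with €400.00/mo: n₂ = −ln(1 − r₁·B/P)/ln(1+r₁) ≈ 37.81 → 38 more payments.
Total paid = 43·€400.00 + €325.06 = €17,525.06; interest = €17,525.06 − €13,650.00 = €3,875.06.

€3,875.06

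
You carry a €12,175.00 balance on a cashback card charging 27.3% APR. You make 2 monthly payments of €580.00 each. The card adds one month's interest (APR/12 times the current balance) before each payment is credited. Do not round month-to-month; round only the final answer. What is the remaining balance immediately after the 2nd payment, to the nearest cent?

Monthly rate r = 27.3%/12 = 2.275% = 0.02275.
Each month: B ← B·(1+r) − €580.00.
Month 1: interest €276.98; balance after payment €11,871.98.
Month 2: interest €270.09; balance after payment €11,562.07.

€11,562.07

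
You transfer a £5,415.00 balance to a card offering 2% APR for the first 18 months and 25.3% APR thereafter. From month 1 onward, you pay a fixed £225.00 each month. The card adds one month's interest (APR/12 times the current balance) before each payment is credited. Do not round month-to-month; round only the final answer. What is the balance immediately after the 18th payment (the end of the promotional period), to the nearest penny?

Promo months 1–18 at r₀ = 2%/12 = 0.00166667; months 19+ at r₁ = 25.3%/12 = 0.0210833.
After month 18: iterate B ← B·(1+r₀) − £225.00 for 18 months → £1,471.88.

£1,471.88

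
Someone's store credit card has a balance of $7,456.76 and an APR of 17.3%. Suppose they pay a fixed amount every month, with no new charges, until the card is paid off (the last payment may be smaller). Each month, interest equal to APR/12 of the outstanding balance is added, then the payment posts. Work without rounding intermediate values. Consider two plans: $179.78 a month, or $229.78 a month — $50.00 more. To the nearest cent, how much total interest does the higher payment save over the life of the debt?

Monthly rate r = 17.3%/12 = 1.44167% = 0.0144167.
At $179.78/mo: n = ⌈−ln(1 − rB₀/P)/ln(1+r)⌉ = 64 payments (last $118.90); total interest = total paid − $7,456.76 = $3,988.28.
At $229.78/mo: 45 payments (last $16.45); total interest $2,670.01.
Interest saved = $3,988.28 − $2,670.01 = $1,318.27.

$1,318.27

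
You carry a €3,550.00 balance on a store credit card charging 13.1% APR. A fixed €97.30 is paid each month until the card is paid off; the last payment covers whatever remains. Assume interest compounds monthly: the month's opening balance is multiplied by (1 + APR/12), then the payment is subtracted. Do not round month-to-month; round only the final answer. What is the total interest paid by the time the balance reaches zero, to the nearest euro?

€1,002

Monthly rate r = 13.1%/12 = 1.09167% = 0.0109167.
Payoff takes n = ⌈−ln(1 − rB₀/P)/ln(1+r)⌉ = ⌈46.787⌉ = 47 payments; the last is €76.65.
Total paid = 46·€97.30 + €76.65 = €4,552.45.
Total interest = total paid − principal = €4,552.45 − €3,550.00 = €1,002.45.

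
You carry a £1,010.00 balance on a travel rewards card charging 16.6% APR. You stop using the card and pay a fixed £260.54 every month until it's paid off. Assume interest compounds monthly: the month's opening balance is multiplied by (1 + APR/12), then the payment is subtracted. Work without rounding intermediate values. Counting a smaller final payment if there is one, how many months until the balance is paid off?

Monthly rate r = 16.6%/12 = 1.38333% = 0.0138333.
Recurrence: B ← B·(1+r) − £260.54.
Month 1: interest £13.97; balance after payment £763.43.
Month 2: interest £10.56; balance after payment £513.45.
Month 3: interest £7.10; balance after payment £260.02.
Month 4: interest £3.60; balance after payment £3.07.
Month 5: interest £0.04; balance after payment £0.00.

5 months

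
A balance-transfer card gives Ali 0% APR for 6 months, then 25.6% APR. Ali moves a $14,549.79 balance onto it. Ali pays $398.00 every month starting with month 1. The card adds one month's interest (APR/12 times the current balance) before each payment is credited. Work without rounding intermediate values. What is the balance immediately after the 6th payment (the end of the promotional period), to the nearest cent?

$12,161.79

Promo months 1–6 at r₀ = 0%/12 = 0; months 7+ at r₁ = 25.6%/12 = 0.0213333.
After month 6 (no interest yet): B = $14,549.79 − 6·$398.00 = $12,161.79.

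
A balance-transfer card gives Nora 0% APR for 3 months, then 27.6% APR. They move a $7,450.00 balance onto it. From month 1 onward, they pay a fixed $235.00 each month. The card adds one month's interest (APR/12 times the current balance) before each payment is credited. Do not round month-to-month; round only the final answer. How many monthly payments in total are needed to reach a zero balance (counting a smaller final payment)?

Promo months 1–3 at r₀ = 0%/12 = 0; months 4+ at r₁ = 27.6%/12 = 0.023.
After month 3 (no interest yet): B = $7,450.00 − 3·$235.00 = $6,745.00.
Then at r₁ with $235.00/mo: n₂ = −ln(1 − r₁·B/P)/ln(1+r₁) ≈ 47.46 → 48 more payments.

51 months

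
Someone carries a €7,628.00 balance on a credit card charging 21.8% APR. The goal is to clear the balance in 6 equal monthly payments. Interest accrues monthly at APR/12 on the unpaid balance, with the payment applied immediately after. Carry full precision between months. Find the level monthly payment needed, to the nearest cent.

€1,353.38

Monthly rate r = 21.8%/12 = 1.81667% = 0.0181667.
Level-payment amortization: P = B₀·r / (1 − (1+r)^(−n)) = 7628.00·0.0181667 / (1 − 1.01817^(−6)).
Denominator 1 − (1+r)^(−6) = 0.102391924.
P = 138.575 / 0.102391924 ≈ 1353.38.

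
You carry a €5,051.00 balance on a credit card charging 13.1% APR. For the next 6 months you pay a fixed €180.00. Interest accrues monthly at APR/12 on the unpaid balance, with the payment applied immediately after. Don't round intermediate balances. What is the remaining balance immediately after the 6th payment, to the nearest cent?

€4,281.09

Monthly rate r = 13.1%/12 = 1.09167% = 0.0109167.
Each month: B ← B·(1+r) − €180.00.
Month 1: interest €55.14; balance after payment €4,926.14.
Month 2: interest €53.78; balance after payment €4,799.92.
Month 3: interest €52.40; balance after payment €4,672.32.
Month 4: interest €51.01; balance after payment €4,543.32.
Month 5: interest €49.60; balance after payment €4,412.92.
Month 6: interest €48.17; balance after payment €4,281.09.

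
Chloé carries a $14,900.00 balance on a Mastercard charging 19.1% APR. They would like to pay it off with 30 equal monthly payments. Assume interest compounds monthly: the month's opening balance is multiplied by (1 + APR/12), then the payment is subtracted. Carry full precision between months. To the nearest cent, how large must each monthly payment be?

Monthly rate r = 19.1%/12 = 1.59167% = 0.0159167.
Level-payment amortization: P = B₀·r / (1 − (1+r)^(−n)) = 14900.00·0.0159167 / (1 − 1.01592^(−30)).
Denominator 1 − (1+r)^(−30) = 0.377330715.
P = 237.158 / 0.377330715 ≈ 628.52.

$628.52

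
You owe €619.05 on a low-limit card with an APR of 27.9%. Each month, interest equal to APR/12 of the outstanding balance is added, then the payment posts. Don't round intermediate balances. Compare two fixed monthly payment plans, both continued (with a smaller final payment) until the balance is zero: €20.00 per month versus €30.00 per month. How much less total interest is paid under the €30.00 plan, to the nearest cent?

Monthly rate r = 27.9%/12 = 2.325% = 0.02325.
At €20.00/mo: n = ⌈−ln(1 − rB₀/P)/ln(1+r)⌉ = 56 payments (last €6.66); total interest = total paid − €619.05 = €487.61.
At €30.00/mo: 29 payments (last €13.04); total interest €233.99.
Interest saved = €487.61 − €233.99 = €253.62.

€253.62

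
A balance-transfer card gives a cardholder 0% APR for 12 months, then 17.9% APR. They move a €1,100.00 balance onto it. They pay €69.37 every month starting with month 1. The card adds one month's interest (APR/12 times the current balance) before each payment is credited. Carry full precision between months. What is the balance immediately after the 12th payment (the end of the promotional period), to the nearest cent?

€267.56

Promo months 1–12 at r₀ = 0%/12 = 0; months 13+ at r₁ = 17.9%/12 = 0.0149167.
After month 12 (no interest yet): B = €1,100.00 − 12·€69.37 = €267.56.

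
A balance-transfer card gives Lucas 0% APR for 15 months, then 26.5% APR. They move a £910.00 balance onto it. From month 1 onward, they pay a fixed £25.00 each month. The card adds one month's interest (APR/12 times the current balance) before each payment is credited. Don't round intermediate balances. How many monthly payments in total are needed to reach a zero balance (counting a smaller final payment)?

Promo months 1–15 at r₀ = 0%/12 = 0; months 16+ at r₁ = 26.5%/12 = 0.0220833.
After month 15 (no interest yet): B = £910.00 − 15·£25.00 = £535.00.
Then at r₁ with £25.00/mo: n₂ = −ln(1 − r₁·B/P)/ln(1+r₁) ≈ 29.29 → 30 more payments.

45 months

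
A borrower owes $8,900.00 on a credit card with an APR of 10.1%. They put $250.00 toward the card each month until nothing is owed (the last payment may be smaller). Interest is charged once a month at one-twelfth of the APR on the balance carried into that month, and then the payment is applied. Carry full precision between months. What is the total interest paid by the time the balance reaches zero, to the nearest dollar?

$1,723

Monthly rate r = 10.1%/12 = 0.841667% = 0.00841667.
Payoff takes n = ⌈−ln(1 − rB₀/P)/ln(1+r)⌉ = ⌈42.493⌉ = 43 payments; the last is $123.47.
Total paid = 42·$250.00 + $123.47 = $10,623.47.
Total interest = total paid − principal = $10,623.47 − $8,900.00 = $1,723.47.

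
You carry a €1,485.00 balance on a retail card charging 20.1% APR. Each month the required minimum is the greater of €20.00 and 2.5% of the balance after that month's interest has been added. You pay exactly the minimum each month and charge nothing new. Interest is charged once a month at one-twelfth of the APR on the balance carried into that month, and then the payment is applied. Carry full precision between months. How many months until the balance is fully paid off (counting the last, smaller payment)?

Monthly rate r = 20.1%/12 = 1.675% = 0.01675.
While 2.5% of the post-interest balance exceeds €20.00, each month B ← (B·(1+r))·(1 − 0.025), i.e. B shrinks by the factor (1+r)·0.975 = 0.99133.
This holds for months 1–73. Entering month 74 the balance is €786.50; 2.5% of the post-interest balance is now below €20.00, so the flat €20.00 minimum applies from here.
From month 74 a fixed €20.00 at rate r clears €786.50 in 65 more payments. Total: 73 + 65 = 138 months.

138 months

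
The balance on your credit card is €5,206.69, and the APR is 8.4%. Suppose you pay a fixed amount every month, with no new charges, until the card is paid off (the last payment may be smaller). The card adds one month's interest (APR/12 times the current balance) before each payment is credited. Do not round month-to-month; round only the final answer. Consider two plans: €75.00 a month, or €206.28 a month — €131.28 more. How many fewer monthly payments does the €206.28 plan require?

Monthly rate r = 8.4%/12 = 0.7% = 0.007.
At €75.00/mo: n = ⌈−ln(1 − rB₀/P)/ln(1+r)⌉ = 96 payments (last €29.81); total interest = total paid − €5,206.69 = €1,948.12.
At €206.28/mo: 28 payments (last €179.77); total interest €542.64.
Payments saved = 96 − 28 = 68.

68 fewer payments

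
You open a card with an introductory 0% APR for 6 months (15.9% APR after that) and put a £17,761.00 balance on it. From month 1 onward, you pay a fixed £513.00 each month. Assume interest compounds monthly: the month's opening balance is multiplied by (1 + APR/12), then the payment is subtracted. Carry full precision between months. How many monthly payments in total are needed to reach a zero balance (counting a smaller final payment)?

Promo months 1–6 at r₀ = 0%/12 = 0; months 7+ at r₁ = 15.9%/12 = 0.01325.
After month 6 (no interest yet): B = £17,761.00 − 6·£513.00 = £14,683.00.
Then at r₁ with £513.00/mo: n₂ = −ln(1 − r₁·B/P)/ln(1+r₁) ≈ 36.22 → 37 more payments.

43 months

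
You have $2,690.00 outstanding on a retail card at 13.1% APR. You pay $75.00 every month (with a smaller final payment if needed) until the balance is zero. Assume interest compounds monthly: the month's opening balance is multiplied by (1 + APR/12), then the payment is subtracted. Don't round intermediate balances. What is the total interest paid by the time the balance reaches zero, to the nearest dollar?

Monthly rate r = 13.1%/12 = 1.09167% = 0.0109167.
Payoff takes n = ⌈−ln(1 − rB₀/P)/ln(1+r)⌉ = ⌈45.759⌉ = 46 payments; the last is $57.02.
Total paid = 45·$75.00 + $57.02 = $3,432.02.
Total interest = total paid − principal = $3,432.02 − $2,690.00 = $742.02.

$742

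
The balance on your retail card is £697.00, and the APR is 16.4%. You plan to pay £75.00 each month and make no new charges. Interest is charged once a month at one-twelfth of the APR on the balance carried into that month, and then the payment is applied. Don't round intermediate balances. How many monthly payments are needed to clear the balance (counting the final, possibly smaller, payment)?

11 months

Monthly rate r = 16.4%/12 = 1.36667% = 0.0136667.
Recurrence: B ← B·(1+r) − £75.00.
Month 1: interest £9.53; balance after payment £631.53.
Month 2: interest £8.63; balance after payment £565.16.
Closed form: n = −ln(1 − rB₀/P)/ln(1+r) = −ln(0.87299)/ln(1.01367) ≈ 10.007, so the balance reaches zero during payment 11.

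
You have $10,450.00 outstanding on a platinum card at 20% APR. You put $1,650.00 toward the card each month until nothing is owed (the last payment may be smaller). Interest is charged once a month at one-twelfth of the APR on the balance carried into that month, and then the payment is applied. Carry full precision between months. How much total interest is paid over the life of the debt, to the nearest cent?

$688.04

Monthly rate r = 20%/12 = 1.66667% = 0.0166667.
Payoff takes n = ⌈−ln(1 − rB₀/P)/ln(1+r)⌉ = ⌈6.749⌉ = 7 payments; the last is $1,238.04.
Total paid = 6·$1,650.00 + $1,238.04 = $11,138.04.
Total interest = total paid − principal = $11,138.04 − $10,450.00 = $688.04.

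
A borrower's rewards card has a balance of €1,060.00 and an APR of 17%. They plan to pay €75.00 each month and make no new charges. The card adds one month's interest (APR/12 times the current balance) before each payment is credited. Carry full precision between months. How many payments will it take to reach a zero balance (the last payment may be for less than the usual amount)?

Monthly rate r = 17%/12 = 1.41667% = 0.0141667.
Recurrence: B ← B·(1+r) − €75.00.
Month 1: interest €15.02; balance after payment €1,000.02.
Month 2: interest €14.17; balance after payment €939.18.
Closed form: n = −ln(1 − rB₀/P)/ln(1+r) = −ln(0.79978)/ln(1.01417) ≈ 15.882, so the balance reaches zero during payment 16.

16 months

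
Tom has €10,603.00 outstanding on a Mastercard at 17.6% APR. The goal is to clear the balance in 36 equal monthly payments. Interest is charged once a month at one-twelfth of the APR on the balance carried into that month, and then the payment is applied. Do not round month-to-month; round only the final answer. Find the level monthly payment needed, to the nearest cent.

€381.20

Monthly rate r = 17.6%/12 = 1.46667% = 0.0146667.
Level-payment amortization: P = B₀·r / (1 − (1+r)^(−n)) = 10603.00·0.0146667 / (1 − 1.01467^(−36)).
Denominator 1 − (1+r)^(−36) = 0.407950746.
P = 155.511 / 0.407950746 ≈ 381.20.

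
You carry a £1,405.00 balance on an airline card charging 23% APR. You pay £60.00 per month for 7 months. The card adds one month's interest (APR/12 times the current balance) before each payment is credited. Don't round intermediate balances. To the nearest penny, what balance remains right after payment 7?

Monthly rate r = 23%/12 = 1.91667% = 0.0191667.
Each month: B ← B·(1+r) − £60.00.
Month 1: interest £26.93; balance after payment £1,371.93.
Month 2: interest £26.30; balance after payment £1,338.22.
Month 3: interest £25.65; balance after payment £1,303.87.
Month 4: interest £24.99; balance after payment £1,268.86.
Month 5: interest £24.32; balance after payment £1,233.18.
Month 6: interest £23.64; balance after payment £1,196.82.
Month 7: interest £22.94; balance after payment £1,159.76.

£1,159.76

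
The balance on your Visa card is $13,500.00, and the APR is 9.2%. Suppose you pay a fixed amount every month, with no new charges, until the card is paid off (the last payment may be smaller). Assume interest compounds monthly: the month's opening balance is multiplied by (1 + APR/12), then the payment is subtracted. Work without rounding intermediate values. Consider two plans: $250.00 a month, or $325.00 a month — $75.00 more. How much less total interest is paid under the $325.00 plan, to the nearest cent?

Monthly rate r = 9.2%/12 = 0.766667% = 0.00766667.
At $250.00/mo: n = ⌈−ln(1 − rB₀/P)/ln(1+r)⌉ = 70 payments (last $243.99); total interest = total paid − $13,500.00 = $3,993.99.
At $325.00/mo: 51 payments (last $65.36); total interest $2,815.36.
Interest saved = $3,993.99 − $2,815.36 = $1,178.63.

$1,178.63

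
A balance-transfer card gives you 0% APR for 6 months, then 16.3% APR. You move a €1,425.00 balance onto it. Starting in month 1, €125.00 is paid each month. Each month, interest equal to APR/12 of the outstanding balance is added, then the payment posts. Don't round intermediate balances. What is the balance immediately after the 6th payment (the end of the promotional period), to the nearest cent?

€675.00

Promo months 1–6 at r₀ = 0%/12 = 0; months 7+ at r₁ = 16.3%/12 = 0.0135833.
After month 6 (no interest yet): B = €1,425.00 − 6·€125.00 = €675.00.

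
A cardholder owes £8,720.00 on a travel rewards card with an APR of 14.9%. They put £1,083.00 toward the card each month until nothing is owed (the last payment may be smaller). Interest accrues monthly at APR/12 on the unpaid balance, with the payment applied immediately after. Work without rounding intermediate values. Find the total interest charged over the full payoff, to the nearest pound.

£526

Monthly rate r = 14.9%/12 = 1.24167% = 0.0124167.
Payoff takes n = ⌈−ln(1 − rB₀/P)/ln(1+r)⌉ = ⌈8.536⌉ = 9 payments; the last is £581.90.
Total paid = 8·£1,083.00 + £581.90 = £9,245.90.
Total interest = total paid − principal = £9,245.90 − £8,720.00 = £525.90.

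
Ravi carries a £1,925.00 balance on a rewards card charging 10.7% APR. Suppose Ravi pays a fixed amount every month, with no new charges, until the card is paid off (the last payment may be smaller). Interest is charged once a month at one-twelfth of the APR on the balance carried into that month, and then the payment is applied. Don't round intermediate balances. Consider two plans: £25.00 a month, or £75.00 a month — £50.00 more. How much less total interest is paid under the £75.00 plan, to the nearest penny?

Monthly rate r = 10.7%/12 = 0.891667% = 0.00891667.
At £25.00/mo: n = ⌈−ln(1 − rB₀/P)/ln(1+r)⌉ = 131 payments (last £17.46); total interest = total paid − £1,925.00 = £1,342.46.
At £75.00/mo: 30 payments (last £20.76); total interest £270.76.
Interest saved = £1,342.46 − £270.76 = £1,071.70.

£1,071.70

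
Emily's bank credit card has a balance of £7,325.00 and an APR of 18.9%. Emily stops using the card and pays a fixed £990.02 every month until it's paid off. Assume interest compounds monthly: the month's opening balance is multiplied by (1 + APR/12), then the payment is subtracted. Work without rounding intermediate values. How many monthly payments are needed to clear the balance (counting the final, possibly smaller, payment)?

Monthly rate r = 18.9%/12 = 1.575% = 0.01575.
Recurrence: B ← B·(1+r) − £990.02.
Month 1: interest £115.37; balance after payment £6,450.35.
Month 2: interest £101.59; balance after payment £5,561.92.
Closed form: n = −ln(1 − rB₀/P)/ln(1+r) = −ln(0.88347)/ln(1.01575) ≈ 7.928, so the balance reaches zero during payment 8.

8 months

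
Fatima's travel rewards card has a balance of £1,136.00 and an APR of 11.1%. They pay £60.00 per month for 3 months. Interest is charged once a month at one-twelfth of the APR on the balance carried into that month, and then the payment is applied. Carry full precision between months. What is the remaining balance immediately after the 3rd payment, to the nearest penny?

£986.15

Monthly rate r = 11.1%/12 = 0.925% = 0.00925.
Each month: B ← B·(1+r) − £60.00.
Month 1: interest £10.51; balance after payment £1,086.51.
Month 2: interest £10.05; balance after payment £1,036.56.
Month 3: interest £9.59; balance after payment £986.15.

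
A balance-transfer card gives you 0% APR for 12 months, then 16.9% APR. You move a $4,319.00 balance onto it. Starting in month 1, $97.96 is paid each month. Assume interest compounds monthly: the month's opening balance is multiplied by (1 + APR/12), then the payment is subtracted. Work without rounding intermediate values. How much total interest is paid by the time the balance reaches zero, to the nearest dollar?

Promo months 1–12 at r₀ = 0%/12 = 0; months 13+ at r₁ = 16.9%/12 = 0.0140833.
After month 12 (no interest yet): B = $4,319.00 − 12·$97.96 = $3,143.48.
Then at r₁ with $97.96/mo: n₂ = −ln(1 − r₁·B/P)/ln(1+r₁) ≈ 43.00 → 43 more payments.
Total paid = 54·$97.96 + $97.87 = $5,387.71; interest = $5,387.71 − $4,319.00 = $1,068.71.

$1,069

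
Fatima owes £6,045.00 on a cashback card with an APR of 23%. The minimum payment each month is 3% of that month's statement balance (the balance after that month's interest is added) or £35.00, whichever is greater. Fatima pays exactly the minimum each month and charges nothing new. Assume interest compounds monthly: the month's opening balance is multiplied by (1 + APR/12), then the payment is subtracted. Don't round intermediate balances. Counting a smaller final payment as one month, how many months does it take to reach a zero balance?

197 months

Monthly rate r = 23%/12 = 1.91667% = 0.0191667.
While 3% of the post-interest balance exceeds £35.00, each month B ← (B·(1+r))·(1 − 0.03), i.e. B shrinks by the factor (1+r)·0.97 = 0.98859.
This holds for months 1–146. Entering month 147 the balance is £1,132.06; 3% of the post-interest balance is now below £35.00, so the flat £35.00 minimum applies from here.
From month 147 a fixed £35.00 at rate r clears £1,132.06 in 51 more payments. Total: 146 + 51 = 197 months.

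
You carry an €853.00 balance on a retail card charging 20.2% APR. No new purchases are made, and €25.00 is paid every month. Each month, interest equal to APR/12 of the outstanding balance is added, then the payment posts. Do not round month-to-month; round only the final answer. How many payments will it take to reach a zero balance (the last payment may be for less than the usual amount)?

52 payments

Monthly rate r = 20.2%/12 = 1.68333% = 0.0168333.
Recurrence: B ← B·(1+r) − €25.00.
Month 1: interest €14.36; balance after payment €842.36.
Month 2: interest €14.18; balance after payment €831.54.
Closed form: n = −ln(1 − rB₀/P)/ln(1+r) = −ln(0.42565)/ln(1.01683) ≈ 51.167, so the balance reaches zero during payment 52.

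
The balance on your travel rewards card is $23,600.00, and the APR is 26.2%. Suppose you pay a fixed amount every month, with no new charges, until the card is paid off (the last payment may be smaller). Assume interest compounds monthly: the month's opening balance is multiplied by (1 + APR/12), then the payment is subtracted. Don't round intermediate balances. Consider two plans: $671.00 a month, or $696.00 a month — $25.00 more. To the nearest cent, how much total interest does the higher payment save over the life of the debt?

Monthly rate r = 26.2%/12 = 2.18333% = 0.0218333.
At $671.00/mo: n = ⌈−ln(1 − rB₀/P)/ln(1+r)⌉ = 68 payments (last $422.07); total interest = total paid − $23,600.00 = $21,779.07.
At $696.00/mo: 63 payments (last $299.15); total interest $19,851.15.
Interest saved = $21,779.07 − $19,851.15 = $1,927.92.

$1,927.92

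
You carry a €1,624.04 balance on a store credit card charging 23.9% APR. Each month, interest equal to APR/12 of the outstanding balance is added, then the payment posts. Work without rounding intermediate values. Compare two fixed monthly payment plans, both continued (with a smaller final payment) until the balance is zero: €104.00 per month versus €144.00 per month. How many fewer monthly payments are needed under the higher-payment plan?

Monthly rate r = 23.9%/12 = 1.99167% = 0.0199167.
At €104.00/mo: n = ⌈−ln(1 − rB₀/P)/ln(1+r)⌉ = 19 payments (last €92.69); total interest = total paid − €1,624.04 = €340.65.
At €144.00/mo: 13 payments (last €129.75); total interest €233.71.
Payments saved = 19 − 13 = 6.

6 fewer payments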